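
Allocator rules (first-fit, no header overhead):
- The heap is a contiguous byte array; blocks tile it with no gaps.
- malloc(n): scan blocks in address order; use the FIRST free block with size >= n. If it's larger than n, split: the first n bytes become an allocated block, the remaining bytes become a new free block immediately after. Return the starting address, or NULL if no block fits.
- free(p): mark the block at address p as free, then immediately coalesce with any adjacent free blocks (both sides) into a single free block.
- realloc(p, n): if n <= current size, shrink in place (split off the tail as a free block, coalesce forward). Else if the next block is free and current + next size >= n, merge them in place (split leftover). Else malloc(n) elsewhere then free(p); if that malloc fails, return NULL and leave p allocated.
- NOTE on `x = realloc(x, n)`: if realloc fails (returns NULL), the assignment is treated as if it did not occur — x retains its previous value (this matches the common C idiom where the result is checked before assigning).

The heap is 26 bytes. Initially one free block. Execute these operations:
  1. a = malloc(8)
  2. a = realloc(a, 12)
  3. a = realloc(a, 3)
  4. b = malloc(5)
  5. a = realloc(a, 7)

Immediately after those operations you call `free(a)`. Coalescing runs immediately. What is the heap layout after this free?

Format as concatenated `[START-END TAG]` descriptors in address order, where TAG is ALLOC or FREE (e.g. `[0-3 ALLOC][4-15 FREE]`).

Op 1: a = malloc(8) -> a = 0; heap: [0-7 ALLOC][8-25 FREE]
Op 2: a = realloc(a, 12) -> a = 0; heap: [0-11 ALLOC][12-25 FREE]
Op 3: a = realloc(a, 3) -> a = 0; heap: [0-2 ALLOC][3-25 FREE]
Op 4: b = malloc(5) -> b = 3; heap: [0-2 ALLOC][3-7 ALLOC][8-25 FREE]
Op 5: a = realloc(a, 7) -> a = 8; heap: [0-2 FREE][3-7 ALLOC][8-14 ALLOC][15-25 FREE]
free(a): a = 8 -> block [8-14 ALLOC]; mark free, coalesce with adjacent free neighbors -> [0-2 FREE][3-7 ALLOC][8-25 FREE]

Answer: [0-2 FREE][3-7 ALLOC][8-25 FREE]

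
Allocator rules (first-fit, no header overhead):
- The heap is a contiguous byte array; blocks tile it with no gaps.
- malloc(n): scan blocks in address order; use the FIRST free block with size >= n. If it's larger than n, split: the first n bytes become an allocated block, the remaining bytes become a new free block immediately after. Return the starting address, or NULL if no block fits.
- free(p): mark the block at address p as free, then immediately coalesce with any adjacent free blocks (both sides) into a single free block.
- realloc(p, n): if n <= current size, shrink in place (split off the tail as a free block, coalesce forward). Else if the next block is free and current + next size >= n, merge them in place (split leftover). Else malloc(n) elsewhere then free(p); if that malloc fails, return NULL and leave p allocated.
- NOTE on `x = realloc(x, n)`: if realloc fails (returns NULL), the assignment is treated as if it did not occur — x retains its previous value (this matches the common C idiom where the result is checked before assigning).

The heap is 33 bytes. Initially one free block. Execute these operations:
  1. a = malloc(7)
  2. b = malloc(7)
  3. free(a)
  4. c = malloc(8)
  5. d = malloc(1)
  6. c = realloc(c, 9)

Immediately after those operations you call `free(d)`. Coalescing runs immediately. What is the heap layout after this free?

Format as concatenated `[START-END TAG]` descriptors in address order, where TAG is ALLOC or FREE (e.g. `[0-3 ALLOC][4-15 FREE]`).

Answer: [0-6 FREE][7-13 ALLOC][14-22 ALLOC][23-32 FREE]

Derivation:
Op 1: a = malloc(7) -> a = 0; heap: [0-6 ALLOC][7-32 FREE]
Op 2: b = malloc(7) -> b = 7; heap: [0-6 ALLOC][7-13 ALLOC][14-32 FREE]
Op 3: free(a) -> (freed a); heap: [0-6 FREE][7-13 ALLOC][14-32 FREE]
Op 4: c = malloc(8) -> c = 14; heap: [0-6 FREE][7-13 ALLOC][14-21 ALLOC][22-32 FREE]
Op 5: d = malloc(1) -> d = 0; heap: [0-0 ALLOC][1-6 FREE][7-13 ALLOC][14-21 ALLOC][22-32 FREE]
Op 6: c = realloc(c, 9) -> c = 14; heap: [0-0 ALLOC][1-6 FREE][7-13 ALLOC][14-22 ALLOC][23-32 FREE]
free(d): d = 0 -> block [0-0 ALLOC]; mark free, coalesce with adjacent free neighbors -> [0-6 FREE][7-13 ALLOC][14-22 ALLOC][23-32 FREE]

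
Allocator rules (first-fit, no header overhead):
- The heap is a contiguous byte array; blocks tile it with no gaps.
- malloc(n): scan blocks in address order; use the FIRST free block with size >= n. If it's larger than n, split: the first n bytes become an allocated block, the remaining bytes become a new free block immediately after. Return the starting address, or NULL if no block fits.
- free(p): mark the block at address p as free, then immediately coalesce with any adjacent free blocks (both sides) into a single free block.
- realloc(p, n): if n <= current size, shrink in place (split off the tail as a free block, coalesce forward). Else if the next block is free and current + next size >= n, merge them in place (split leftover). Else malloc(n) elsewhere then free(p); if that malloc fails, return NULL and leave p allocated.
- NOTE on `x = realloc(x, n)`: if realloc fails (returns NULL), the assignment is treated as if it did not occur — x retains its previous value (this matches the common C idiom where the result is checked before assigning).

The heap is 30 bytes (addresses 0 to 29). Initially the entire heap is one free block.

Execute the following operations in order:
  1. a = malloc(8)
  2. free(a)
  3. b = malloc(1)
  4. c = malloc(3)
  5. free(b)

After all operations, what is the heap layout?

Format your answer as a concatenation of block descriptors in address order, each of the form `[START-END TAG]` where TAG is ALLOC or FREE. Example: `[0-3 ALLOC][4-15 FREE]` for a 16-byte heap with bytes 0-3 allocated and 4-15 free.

Answer: [0-0 FREE][1-3 ALLOC][4-29 FREE]

Derivation:
Op 1: a = malloc(8) -> a = 0; heap: [0-7 ALLOC][8-29 FREE]
Op 2: free(a) -> (freed a); heap: [0-29 FREE]
Op 3: b = malloc(1) -> b = 0; heap: [0-0 ALLOC][1-29 FREE]
Op 4: c = malloc(3) -> c = 1; heap: [0-0 ALLOC][1-3 ALLOC][4-29 FREE]
Op 5: free(b) -> (freed b); heap: [0-0 FREE][1-3 ALLOC][4-29 FREE]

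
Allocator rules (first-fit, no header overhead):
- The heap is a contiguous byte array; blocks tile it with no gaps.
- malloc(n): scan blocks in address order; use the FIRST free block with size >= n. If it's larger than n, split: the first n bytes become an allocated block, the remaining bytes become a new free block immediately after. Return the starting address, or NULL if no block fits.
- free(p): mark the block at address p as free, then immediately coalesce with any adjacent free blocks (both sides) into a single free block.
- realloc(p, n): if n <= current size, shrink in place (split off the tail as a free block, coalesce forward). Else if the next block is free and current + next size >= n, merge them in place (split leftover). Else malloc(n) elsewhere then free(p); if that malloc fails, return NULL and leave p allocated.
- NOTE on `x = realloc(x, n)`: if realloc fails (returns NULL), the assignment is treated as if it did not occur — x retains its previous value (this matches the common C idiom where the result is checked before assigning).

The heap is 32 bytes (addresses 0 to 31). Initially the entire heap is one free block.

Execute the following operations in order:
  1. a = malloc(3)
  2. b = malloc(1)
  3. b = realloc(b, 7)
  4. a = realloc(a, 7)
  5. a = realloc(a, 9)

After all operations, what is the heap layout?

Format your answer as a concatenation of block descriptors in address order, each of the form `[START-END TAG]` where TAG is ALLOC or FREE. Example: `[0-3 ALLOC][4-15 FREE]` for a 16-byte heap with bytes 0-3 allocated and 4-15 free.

Answer: [0-2 FREE][3-9 ALLOC][10-18 ALLOC][19-31 FREE]

Derivation:
Op 1: a = malloc(3) -> a = 0; heap: [0-2 ALLOC][3-31 FREE]
Op 2: b = malloc(1) -> b = 3; heap: [0-2 ALLOC][3-3 ALLOC][4-31 FREE]
Op 3: b = realloc(b, 7) -> b = 3; heap: [0-2 ALLOC][3-9 ALLOC][10-31 FREE]
Op 4: a = realloc(a, 7) -> a = 10; heap: [0-2 FREE][3-9 ALLOC][10-16 ALLOC][17-31 FREE]
Op 5: a = realloc(a, 9) -> a = 10; heap: [0-2 FREE][3-9 ALLOC][10-18 ALLOC][19-31 FREE]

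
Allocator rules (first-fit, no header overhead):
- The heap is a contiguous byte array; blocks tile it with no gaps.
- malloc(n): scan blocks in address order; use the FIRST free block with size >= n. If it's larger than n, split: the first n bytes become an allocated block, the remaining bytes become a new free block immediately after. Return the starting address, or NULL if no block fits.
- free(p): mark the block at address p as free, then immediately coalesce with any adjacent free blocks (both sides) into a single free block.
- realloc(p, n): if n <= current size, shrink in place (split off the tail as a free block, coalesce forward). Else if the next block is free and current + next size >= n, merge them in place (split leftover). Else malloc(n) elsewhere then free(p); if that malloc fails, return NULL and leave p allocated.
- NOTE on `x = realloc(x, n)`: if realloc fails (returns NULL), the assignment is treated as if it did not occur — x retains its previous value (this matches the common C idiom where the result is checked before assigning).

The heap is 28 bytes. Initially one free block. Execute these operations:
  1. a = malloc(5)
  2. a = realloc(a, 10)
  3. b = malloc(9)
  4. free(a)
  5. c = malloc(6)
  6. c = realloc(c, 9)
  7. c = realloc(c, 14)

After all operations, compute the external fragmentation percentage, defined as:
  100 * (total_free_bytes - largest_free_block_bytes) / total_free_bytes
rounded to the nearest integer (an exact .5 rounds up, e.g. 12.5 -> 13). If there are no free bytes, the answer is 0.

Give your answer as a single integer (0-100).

Op 1: a = malloc(5) -> a = 0; heap: [0-4 ALLOC][5-27 FREE]
Op 2: a = realloc(a, 10) -> a = 0; heap: [0-9 ALLOC][10-27 FREE]
Op 3: b = malloc(9) -> b = 10; heap: [0-9 ALLOC][10-18 ALLOC][19-27 FREE]
Op 4: free(a) -> (freed a); heap: [0-9 FREE][10-18 ALLOC][19-27 FREE]
Op 5: c = malloc(6) -> c = 0; heap: [0-5 ALLOC][6-9 FREE][10-18 ALLOC][19-27 FREE]
Op 6: c = realloc(c, 9) -> c = 0; heap: [0-8 ALLOC][9-9 FREE][10-18 ALLOC][19-27 FREE]
Op 7: c = realloc(c, 14) -> NULL (c unchanged); heap: [0-8 ALLOC][9-9 FREE][10-18 ALLOC][19-27 FREE]
Free blocks: [1 9] total_free=10 largest=9 -> 100*(10-9)/10 = 100/10 = 10

Answer: 10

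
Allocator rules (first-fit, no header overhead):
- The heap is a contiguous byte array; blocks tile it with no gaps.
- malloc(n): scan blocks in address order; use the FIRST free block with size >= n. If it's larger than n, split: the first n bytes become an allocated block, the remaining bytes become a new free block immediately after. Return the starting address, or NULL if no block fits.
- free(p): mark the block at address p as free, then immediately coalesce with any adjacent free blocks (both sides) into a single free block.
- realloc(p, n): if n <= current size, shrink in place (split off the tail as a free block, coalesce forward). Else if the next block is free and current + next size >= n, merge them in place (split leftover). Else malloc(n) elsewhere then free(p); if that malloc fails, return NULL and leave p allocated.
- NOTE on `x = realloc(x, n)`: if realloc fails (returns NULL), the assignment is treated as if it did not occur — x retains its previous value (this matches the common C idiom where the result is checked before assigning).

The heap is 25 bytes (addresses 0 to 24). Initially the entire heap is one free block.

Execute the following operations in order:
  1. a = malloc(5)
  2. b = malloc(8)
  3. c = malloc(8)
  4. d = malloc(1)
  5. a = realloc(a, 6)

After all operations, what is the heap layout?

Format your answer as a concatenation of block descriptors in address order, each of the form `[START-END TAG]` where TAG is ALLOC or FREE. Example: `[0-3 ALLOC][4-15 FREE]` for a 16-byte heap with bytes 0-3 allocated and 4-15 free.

Op 1: a = malloc(5) -> a = 0; heap: [0-4 ALLOC][5-24 FREE]
Op 2: b = malloc(8) -> b = 5; heap: [0-4 ALLOC][5-12 ALLOC][13-24 FREE]
Op 3: c = malloc(8) -> c = 13; heap: [0-4 ALLOC][5-12 ALLOC][13-20 ALLOC][21-24 FREE]
Op 4: d = malloc(1) -> d = 21; heap: [0-4 ALLOC][5-12 ALLOC][13-20 ALLOC][21-21 ALLOC][22-24 FREE]
Op 5: a = realloc(a, 6) -> NULL (a unchanged); heap: [0-4 ALLOC][5-12 ALLOC][13-20 ALLOC][21-21 ALLOC][22-24 FREE]

Answer: [0-4 ALLOC][5-12 ALLOC][13-20 ALLOC][21-21 ALLOC][22-24 FREE]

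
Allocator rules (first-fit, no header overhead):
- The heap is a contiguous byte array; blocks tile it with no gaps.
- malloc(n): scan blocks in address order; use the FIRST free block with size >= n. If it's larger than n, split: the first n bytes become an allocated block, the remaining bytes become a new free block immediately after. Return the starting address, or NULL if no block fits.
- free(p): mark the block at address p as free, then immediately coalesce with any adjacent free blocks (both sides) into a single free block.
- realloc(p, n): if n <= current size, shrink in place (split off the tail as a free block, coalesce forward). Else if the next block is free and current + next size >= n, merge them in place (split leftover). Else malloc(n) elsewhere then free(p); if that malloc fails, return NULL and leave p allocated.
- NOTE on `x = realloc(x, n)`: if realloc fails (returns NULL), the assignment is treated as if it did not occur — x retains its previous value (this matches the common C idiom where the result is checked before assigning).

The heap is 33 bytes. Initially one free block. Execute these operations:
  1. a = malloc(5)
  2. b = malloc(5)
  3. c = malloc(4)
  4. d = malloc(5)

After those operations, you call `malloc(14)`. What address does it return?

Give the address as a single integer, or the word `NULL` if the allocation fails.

Answer: 19

Derivation:
Op 1: a = malloc(5) -> a = 0; heap: [0-4 ALLOC][5-32 FREE]
Op 2: b = malloc(5) -> b = 5; heap: [0-4 ALLOC][5-9 ALLOC][10-32 FREE]
Op 3: c = malloc(4) -> c = 10; heap: [0-4 ALLOC][5-9 ALLOC][10-13 ALLOC][14-32 FREE]
Op 4: d = malloc(5) -> d = 14; heap: [0-4 ALLOC][5-9 ALLOC][10-13 ALLOC][14-18 ALLOC][19-32 FREE]
malloc(14): first-fit scan over [0-4 ALLOC][5-9 ALLOC][10-13 ALLOC][14-18 ALLOC][19-32 FREE] -> 19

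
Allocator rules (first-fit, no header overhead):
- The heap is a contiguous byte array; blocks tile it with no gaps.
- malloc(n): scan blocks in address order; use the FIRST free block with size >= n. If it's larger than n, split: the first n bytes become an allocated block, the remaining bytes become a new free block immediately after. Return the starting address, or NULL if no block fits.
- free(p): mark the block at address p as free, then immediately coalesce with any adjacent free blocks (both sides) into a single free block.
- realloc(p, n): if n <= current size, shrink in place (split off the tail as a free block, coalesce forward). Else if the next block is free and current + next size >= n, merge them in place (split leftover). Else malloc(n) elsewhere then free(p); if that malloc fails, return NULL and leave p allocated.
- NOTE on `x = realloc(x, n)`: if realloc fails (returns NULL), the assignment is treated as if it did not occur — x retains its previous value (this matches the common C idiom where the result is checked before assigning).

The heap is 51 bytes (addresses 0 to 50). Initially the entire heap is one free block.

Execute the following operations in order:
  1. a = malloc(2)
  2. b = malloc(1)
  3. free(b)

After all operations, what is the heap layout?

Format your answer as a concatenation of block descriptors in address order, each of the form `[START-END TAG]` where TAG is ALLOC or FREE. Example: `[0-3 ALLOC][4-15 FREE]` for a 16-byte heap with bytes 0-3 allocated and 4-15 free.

Op 1: a = malloc(2) -> a = 0; heap: [0-1 ALLOC][2-50 FREE]
Op 2: b = malloc(1) -> b = 2; heap: [0-1 ALLOC][2-2 ALLOC][3-50 FREE]
Op 3: free(b) -> (freed b); heap: [0-1 ALLOC][2-50 FREE]

Answer: [0-1 ALLOC][2-50 FREE]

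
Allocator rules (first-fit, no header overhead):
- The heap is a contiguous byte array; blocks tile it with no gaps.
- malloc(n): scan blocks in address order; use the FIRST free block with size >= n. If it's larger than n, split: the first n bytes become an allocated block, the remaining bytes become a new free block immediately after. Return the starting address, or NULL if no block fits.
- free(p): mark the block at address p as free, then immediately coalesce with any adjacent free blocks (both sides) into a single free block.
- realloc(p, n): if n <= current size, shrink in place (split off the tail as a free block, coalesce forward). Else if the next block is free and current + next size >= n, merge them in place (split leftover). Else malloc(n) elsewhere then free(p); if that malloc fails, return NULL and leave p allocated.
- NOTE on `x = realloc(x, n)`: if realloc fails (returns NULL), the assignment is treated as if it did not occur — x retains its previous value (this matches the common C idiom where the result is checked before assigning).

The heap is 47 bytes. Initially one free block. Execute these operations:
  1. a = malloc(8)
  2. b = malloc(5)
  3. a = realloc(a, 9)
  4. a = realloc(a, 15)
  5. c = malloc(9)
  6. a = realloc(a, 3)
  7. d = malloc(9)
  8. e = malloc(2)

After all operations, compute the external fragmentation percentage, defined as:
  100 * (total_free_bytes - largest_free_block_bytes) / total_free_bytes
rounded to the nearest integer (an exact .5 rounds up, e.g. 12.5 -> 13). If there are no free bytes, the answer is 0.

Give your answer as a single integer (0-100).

Op 1: a = malloc(8) -> a = 0; heap: [0-7 ALLOC][8-46 FREE]
Op 2: b = malloc(5) -> b = 8; heap: [0-7 ALLOC][8-12 ALLOC][13-46 FREE]
Op 3: a = realloc(a, 9) -> a = 13; heap: [0-7 FREE][8-12 ALLOC][13-21 ALLOC][22-46 FREE]
Op 4: a = realloc(a, 15) -> a = 13; heap: [0-7 FREE][8-12 ALLOC][13-27 ALLOC][28-46 FREE]
Op 5: c = malloc(9) -> c = 28; heap: [0-7 FREE][8-12 ALLOC][13-27 ALLOC][28-36 ALLOC][37-46 FREE]
Op 6: a = realloc(a, 3) -> a = 13; heap: [0-7 FREE][8-12 ALLOC][13-15 ALLOC][16-27 FREE][28-36 ALLOC][37-46 FREE]
Op 7: d = malloc(9) -> d = 16; heap: [0-7 FREE][8-12 ALLOC][13-15 ALLOC][16-24 ALLOC][25-27 FREE][28-36 ALLOC][37-46 FREE]
Op 8: e = malloc(2) -> e = 0; heap: [0-1 ALLOC][2-7 FREE][8-12 ALLOC][13-15 ALLOC][16-24 ALLOC][25-27 FREE][28-36 ALLOC][37-46 FREE]
Free blocks: [6 3 10] total_free=19 largest=10 -> 100*(19-10)/19 = 900/19 ≈ 47.368 -> rounds to 47

Answer: 47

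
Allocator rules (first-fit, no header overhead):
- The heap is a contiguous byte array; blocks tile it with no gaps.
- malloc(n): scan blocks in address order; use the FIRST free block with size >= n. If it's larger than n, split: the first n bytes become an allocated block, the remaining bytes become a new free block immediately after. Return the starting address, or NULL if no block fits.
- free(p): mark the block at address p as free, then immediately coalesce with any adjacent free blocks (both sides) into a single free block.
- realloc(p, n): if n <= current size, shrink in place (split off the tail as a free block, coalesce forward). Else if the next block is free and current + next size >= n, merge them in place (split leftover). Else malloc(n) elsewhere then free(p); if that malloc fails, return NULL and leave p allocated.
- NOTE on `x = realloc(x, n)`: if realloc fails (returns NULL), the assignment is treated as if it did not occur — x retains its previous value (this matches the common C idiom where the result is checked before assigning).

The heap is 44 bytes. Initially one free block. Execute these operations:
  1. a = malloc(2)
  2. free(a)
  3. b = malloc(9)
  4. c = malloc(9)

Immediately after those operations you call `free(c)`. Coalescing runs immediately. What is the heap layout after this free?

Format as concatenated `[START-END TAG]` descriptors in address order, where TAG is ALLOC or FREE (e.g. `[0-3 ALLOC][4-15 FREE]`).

Op 1: a = malloc(2) -> a = 0; heap: [0-1 ALLOC][2-43 FREE]
Op 2: free(a) -> (freed a); heap: [0-43 FREE]
Op 3: b = malloc(9) -> b = 0; heap: [0-8 ALLOC][9-43 FREE]
Op 4: c = malloc(9) -> c = 9; heap: [0-8 ALLOC][9-17 ALLOC][18-43 FREE]
free(c): c = 9 -> block [9-17 ALLOC]; mark free, coalesce with adjacent free neighbors -> [0-8 ALLOC][9-43 FREE]

Answer: [0-8 ALLOC][9-43 FREE]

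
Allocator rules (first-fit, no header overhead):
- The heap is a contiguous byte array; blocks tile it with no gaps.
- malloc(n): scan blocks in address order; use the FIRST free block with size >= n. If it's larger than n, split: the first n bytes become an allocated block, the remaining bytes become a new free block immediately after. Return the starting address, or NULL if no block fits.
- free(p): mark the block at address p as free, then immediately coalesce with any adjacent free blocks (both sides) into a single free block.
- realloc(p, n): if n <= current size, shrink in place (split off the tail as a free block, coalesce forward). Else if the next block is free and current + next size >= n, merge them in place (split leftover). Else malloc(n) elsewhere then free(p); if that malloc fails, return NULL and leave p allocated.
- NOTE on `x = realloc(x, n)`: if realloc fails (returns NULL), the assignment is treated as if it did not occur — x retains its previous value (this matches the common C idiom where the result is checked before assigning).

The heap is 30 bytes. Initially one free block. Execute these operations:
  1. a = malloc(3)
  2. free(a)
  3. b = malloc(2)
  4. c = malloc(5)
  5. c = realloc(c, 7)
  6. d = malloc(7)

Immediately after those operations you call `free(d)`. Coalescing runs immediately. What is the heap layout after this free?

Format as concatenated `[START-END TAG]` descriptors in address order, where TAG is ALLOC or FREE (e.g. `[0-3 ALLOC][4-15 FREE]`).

Answer: [0-1 ALLOC][2-8 ALLOC][9-29 FREE]

Derivation:
Op 1: a = malloc(3) -> a = 0; heap: [0-2 ALLOC][3-29 FREE]
Op 2: free(a) -> (freed a); heap: [0-29 FREE]
Op 3: b = malloc(2) -> b = 0; heap: [0-1 ALLOC][2-29 FREE]
Op 4: c = malloc(5) -> c = 2; heap: [0-1 ALLOC][2-6 ALLOC][7-29 FREE]
Op 5: c = realloc(c, 7) -> c = 2; heap: [0-1 ALLOC][2-8 ALLOC][9-29 FREE]
Op 6: d = malloc(7) -> d = 9; heap: [0-1 ALLOC][2-8 ALLOC][9-15 ALLOC][16-29 FREE]
free(d): d = 9 -> block [9-15 ALLOC]; mark free, coalesce with adjacent free neighbors -> [0-1 ALLOC][2-8 ALLOC][9-29 FREE]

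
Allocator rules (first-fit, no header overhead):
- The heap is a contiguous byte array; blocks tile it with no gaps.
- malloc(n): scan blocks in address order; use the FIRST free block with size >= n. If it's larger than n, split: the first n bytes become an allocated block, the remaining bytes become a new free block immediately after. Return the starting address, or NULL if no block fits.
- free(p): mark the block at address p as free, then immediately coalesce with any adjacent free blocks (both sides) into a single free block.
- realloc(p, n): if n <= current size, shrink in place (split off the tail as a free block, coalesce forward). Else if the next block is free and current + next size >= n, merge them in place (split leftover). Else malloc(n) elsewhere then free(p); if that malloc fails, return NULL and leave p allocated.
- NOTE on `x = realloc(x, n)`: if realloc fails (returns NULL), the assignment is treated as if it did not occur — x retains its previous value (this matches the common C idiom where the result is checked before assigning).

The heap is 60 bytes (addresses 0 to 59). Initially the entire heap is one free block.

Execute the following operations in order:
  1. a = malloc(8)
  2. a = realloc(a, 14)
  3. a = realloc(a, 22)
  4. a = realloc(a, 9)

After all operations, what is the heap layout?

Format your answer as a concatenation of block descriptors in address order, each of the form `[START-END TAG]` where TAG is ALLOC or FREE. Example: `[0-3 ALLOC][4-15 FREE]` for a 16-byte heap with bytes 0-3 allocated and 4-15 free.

Op 1: a = malloc(8) -> a = 0; heap: [0-7 ALLOC][8-59 FREE]
Op 2: a = realloc(a, 14) -> a = 0; heap: [0-13 ALLOC][14-59 FREE]
Op 3: a = realloc(a, 22) -> a = 0; heap: [0-21 ALLOC][22-59 FREE]
Op 4: a = realloc(a, 9) -> a = 0; heap: [0-8 ALLOC][9-59 FREE]

Answer: [0-8 ALLOC][9-59 FREE]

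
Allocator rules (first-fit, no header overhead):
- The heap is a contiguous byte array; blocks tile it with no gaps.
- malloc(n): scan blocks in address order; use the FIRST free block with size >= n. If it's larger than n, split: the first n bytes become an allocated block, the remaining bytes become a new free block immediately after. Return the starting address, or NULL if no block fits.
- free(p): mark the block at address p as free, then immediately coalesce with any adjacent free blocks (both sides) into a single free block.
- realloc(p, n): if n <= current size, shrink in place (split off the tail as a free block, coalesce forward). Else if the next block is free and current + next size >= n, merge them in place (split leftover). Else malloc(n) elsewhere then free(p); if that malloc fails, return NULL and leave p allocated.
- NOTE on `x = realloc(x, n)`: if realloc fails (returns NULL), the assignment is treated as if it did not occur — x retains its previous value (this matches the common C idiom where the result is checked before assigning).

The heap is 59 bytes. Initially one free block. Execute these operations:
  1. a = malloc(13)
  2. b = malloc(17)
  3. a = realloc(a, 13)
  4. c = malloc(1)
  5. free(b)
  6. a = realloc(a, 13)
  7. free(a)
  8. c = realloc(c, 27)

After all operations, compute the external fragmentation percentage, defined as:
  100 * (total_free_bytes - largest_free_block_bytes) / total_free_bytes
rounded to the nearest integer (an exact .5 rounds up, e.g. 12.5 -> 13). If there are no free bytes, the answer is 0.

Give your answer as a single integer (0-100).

Answer: 6

Derivation:
Op 1: a = malloc(13) -> a = 0; heap: [0-12 ALLOC][13-58 FREE]
Op 2: b = malloc(17) -> b = 13; heap: [0-12 ALLOC][13-29 ALLOC][30-58 FREE]
Op 3: a = realloc(a, 13) -> a = 0; heap: [0-12 ALLOC][13-29 ALLOC][30-58 FREE]
Op 4: c = malloc(1) -> c = 30; heap: [0-12 ALLOC][13-29 ALLOC][30-30 ALLOC][31-58 FREE]
Op 5: free(b) -> (freed b); heap: [0-12 ALLOC][13-29 FREE][30-30 ALLOC][31-58 FREE]
Op 6: a = realloc(a, 13) -> a = 0; heap: [0-12 ALLOC][13-29 FREE][30-30 ALLOC][31-58 FREE]
Op 7: free(a) -> (freed a); heap: [0-29 FREE][30-30 ALLOC][31-58 FREE]
Op 8: c = realloc(c, 27) -> c = 30; heap: [0-29 FREE][30-56 ALLOC][57-58 FREE]
Free blocks: [30 2] total_free=32 largest=30 -> 100*(32-30)/32 = 200/32 = 6.25 -> rounds to 6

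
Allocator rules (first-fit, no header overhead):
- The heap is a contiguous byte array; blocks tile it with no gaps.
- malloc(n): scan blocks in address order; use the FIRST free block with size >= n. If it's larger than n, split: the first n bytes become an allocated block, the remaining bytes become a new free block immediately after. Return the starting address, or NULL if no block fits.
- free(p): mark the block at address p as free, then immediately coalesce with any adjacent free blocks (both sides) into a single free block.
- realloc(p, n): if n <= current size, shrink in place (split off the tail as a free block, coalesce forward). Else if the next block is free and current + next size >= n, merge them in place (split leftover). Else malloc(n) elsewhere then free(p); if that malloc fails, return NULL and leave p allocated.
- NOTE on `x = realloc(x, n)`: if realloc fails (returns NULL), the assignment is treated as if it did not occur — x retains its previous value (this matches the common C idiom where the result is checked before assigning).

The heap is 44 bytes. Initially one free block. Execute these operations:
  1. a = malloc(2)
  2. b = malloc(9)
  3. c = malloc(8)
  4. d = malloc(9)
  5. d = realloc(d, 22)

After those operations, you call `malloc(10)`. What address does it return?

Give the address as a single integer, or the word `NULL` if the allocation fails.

Op 1: a = malloc(2) -> a = 0; heap: [0-1 ALLOC][2-43 FREE]
Op 2: b = malloc(9) -> b = 2; heap: [0-1 ALLOC][2-10 ALLOC][11-43 FREE]
Op 3: c = malloc(8) -> c = 11; heap: [0-1 ALLOC][2-10 ALLOC][11-18 ALLOC][19-43 FREE]
Op 4: d = malloc(9) -> d = 19; heap: [0-1 ALLOC][2-10 ALLOC][11-18 ALLOC][19-27 ALLOC][28-43 FREE]
Op 5: d = realloc(d, 22) -> d = 19; heap: [0-1 ALLOC][2-10 ALLOC][11-18 ALLOC][19-40 ALLOC][41-43 FREE]
malloc(10): first-fit scan over [0-1 ALLOC][2-10 ALLOC][11-18 ALLOC][19-40 ALLOC][41-43 FREE] -> NULL

Answer: NULL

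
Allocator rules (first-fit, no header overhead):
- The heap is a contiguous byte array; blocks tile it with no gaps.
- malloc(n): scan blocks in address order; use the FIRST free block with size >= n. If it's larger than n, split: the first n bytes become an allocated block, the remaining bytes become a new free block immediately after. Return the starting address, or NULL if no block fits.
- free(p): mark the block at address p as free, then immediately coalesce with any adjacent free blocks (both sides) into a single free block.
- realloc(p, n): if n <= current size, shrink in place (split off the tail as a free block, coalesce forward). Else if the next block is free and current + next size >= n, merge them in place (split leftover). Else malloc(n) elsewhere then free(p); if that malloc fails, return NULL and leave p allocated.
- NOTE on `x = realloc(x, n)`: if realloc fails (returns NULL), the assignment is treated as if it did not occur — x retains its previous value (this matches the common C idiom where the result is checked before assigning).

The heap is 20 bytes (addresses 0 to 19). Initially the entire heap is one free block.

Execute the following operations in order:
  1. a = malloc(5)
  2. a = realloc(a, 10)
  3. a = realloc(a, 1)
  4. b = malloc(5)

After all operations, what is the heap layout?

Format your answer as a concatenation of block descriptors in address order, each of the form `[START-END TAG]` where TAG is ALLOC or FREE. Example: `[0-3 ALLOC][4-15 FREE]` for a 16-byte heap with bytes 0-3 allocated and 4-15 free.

Answer: [0-0 ALLOC][1-5 ALLOC][6-19 FREE]

Derivation:
Op 1: a = malloc(5) -> a = 0; heap: [0-4 ALLOC][5-19 FREE]
Op 2: a = realloc(a, 10) -> a = 0; heap: [0-9 ALLOC][10-19 FREE]
Op 3: a = realloc(a, 1) -> a = 0; heap: [0-0 ALLOC][1-19 FREE]
Op 4: b = malloc(5) -> b = 1; heap: [0-0 ALLOC][1-5 ALLOC][6-19 FREE]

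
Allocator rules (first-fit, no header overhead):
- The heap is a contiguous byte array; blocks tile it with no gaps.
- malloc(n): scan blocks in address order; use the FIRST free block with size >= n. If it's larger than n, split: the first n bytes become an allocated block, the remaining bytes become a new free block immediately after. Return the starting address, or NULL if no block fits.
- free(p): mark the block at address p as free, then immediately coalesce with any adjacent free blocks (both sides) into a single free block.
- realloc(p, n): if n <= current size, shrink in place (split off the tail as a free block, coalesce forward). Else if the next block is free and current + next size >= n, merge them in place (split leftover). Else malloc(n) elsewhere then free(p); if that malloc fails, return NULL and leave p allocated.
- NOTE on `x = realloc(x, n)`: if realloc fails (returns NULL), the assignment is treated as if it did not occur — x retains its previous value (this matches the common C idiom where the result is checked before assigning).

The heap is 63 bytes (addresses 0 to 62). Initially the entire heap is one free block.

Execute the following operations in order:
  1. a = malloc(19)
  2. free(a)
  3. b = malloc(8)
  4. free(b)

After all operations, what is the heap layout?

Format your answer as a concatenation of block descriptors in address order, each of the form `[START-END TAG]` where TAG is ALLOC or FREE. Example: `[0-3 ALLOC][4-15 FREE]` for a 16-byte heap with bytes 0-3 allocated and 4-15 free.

Op 1: a = malloc(19) -> a = 0; heap: [0-18 ALLOC][19-62 FREE]
Op 2: free(a) -> (freed a); heap: [0-62 FREE]
Op 3: b = malloc(8) -> b = 0; heap: [0-7 ALLOC][8-62 FREE]
Op 4: free(b) -> (freed b); heap: [0-62 FREE]

Answer: [0-62 FREE]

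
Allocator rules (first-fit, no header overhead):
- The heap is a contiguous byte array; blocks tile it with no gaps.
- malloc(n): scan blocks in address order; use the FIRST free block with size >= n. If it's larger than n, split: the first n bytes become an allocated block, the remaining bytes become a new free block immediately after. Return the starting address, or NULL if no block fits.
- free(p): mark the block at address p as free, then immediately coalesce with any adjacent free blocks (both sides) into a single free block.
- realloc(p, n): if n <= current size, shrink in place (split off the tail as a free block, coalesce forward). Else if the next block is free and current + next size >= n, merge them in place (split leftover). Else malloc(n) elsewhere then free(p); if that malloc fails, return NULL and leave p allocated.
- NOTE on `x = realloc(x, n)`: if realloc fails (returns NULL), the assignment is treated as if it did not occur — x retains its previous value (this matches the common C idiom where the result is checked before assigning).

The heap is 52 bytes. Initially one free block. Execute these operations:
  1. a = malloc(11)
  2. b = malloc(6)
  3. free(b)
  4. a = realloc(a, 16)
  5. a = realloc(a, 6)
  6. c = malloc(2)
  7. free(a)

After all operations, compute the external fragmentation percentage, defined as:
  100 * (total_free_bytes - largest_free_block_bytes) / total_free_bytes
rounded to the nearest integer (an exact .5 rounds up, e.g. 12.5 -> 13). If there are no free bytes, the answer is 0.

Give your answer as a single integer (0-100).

Answer: 12

Derivation:
Op 1: a = malloc(11) -> a = 0; heap: [0-10 ALLOC][11-51 FREE]
Op 2: b = malloc(6) -> b = 11; heap: [0-10 ALLOC][11-16 ALLOC][17-51 FREE]
Op 3: free(b) -> (freed b); heap: [0-10 ALLOC][11-51 FREE]
Op 4: a = realloc(a, 16) -> a = 0; heap: [0-15 ALLOC][16-51 FREE]
Op 5: a = realloc(a, 6) -> a = 0; heap: [0-5 ALLOC][6-51 FREE]
Op 6: c = malloc(2) -> c = 6; heap: [0-5 ALLOC][6-7 ALLOC][8-51 FREE]
Op 7: free(a) -> (freed a); heap: [0-5 FREE][6-7 ALLOC][8-51 FREE]
Free blocks: [6 44] total_free=50 largest=44 -> 100*(50-44)/50 = 600/50 = 12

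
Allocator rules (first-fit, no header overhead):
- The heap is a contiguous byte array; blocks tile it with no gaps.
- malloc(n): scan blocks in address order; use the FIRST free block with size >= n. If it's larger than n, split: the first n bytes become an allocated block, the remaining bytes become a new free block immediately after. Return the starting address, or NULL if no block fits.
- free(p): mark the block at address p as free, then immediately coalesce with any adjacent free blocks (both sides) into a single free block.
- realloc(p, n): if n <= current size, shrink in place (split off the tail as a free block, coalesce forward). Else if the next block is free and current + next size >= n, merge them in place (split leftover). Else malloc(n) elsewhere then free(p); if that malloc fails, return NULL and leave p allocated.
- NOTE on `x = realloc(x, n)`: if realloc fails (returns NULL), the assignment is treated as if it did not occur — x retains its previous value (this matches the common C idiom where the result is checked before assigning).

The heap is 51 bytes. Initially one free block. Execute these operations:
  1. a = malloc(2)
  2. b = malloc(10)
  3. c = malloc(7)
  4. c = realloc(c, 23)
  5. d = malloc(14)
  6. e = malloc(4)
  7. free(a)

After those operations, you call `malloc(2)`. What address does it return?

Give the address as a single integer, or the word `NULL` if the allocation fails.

Op 1: a = malloc(2) -> a = 0; heap: [0-1 ALLOC][2-50 FREE]
Op 2: b = malloc(10) -> b = 2; heap: [0-1 ALLOC][2-11 ALLOC][12-50 FREE]
Op 3: c = malloc(7) -> c = 12; heap: [0-1 ALLOC][2-11 ALLOC][12-18 ALLOC][19-50 FREE]
Op 4: c = realloc(c, 23) -> c = 12; heap: [0-1 ALLOC][2-11 ALLOC][12-34 ALLOC][35-50 FREE]
Op 5: d = malloc(14) -> d = 35; heap: [0-1 ALLOC][2-11 ALLOC][12-34 ALLOC][35-48 ALLOC][49-50 FREE]
Op 6: e = malloc(4) -> e = NULL; heap: [0-1 ALLOC][2-11 ALLOC][12-34 ALLOC][35-48 ALLOC][49-50 FREE]
Op 7: free(a) -> (freed a); heap: [0-1 FREE][2-11 ALLOC][12-34 ALLOC][35-48 ALLOC][49-50 FREE]
malloc(2): first-fit scan over [0-1 FREE][2-11 ALLOC][12-34 ALLOC][35-48 ALLOC][49-50 FREE] -> 0

Answer: 0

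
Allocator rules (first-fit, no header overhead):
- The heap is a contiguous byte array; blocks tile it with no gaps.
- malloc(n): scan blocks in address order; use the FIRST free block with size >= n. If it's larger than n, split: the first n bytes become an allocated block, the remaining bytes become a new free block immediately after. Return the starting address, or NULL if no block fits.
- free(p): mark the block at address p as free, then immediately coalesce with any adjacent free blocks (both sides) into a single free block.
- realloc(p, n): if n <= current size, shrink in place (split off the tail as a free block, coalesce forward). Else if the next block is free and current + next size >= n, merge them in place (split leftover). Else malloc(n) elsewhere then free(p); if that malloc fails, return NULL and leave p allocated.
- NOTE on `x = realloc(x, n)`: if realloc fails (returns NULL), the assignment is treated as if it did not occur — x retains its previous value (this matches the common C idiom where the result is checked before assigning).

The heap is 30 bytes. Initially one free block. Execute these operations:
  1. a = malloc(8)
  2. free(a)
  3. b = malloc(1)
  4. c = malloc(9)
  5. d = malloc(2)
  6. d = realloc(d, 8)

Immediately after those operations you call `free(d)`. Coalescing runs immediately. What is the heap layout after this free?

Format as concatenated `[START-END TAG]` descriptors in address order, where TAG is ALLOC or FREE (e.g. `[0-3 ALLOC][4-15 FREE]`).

Answer: [0-0 ALLOC][1-9 ALLOC][10-29 FREE]

Derivation:
Op 1: a = malloc(8) -> a = 0; heap: [0-7 ALLOC][8-29 FREE]
Op 2: free(a) -> (freed a); heap: [0-29 FREE]
Op 3: b = malloc(1) -> b = 0; heap: [0-0 ALLOC][1-29 FREE]
Op 4: c = malloc(9) -> c = 1; heap: [0-0 ALLOC][1-9 ALLOC][10-29 FREE]
Op 5: d = malloc(2) -> d = 10; heap: [0-0 ALLOC][1-9 ALLOC][10-11 ALLOC][12-29 FREE]
Op 6: d = realloc(d, 8) -> d = 10; heap: [0-0 ALLOC][1-9 ALLOC][10-17 ALLOC][18-29 FREE]
free(d): d = 10 -> block [10-17 ALLOC]; mark free, coalesce with adjacent free neighbors -> [0-0 ALLOC][1-9 ALLOC][10-29 FREE]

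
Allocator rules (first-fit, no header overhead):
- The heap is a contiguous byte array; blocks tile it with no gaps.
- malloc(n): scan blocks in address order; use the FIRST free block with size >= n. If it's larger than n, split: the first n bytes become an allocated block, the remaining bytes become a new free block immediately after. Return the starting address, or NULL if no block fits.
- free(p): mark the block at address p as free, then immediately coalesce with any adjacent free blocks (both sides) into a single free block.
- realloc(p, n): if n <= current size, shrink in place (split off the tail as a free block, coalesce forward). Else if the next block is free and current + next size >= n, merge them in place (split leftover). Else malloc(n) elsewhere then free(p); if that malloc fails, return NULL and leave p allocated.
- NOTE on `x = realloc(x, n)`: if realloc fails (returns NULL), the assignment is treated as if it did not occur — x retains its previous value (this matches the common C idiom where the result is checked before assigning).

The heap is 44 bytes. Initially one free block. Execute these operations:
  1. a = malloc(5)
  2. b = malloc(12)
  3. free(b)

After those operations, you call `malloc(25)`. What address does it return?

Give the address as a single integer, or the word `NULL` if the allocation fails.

Answer: 5

Derivation:
Op 1: a = malloc(5) -> a = 0; heap: [0-4 ALLOC][5-43 FREE]
Op 2: b = malloc(12) -> b = 5; heap: [0-4 ALLOC][5-16 ALLOC][17-43 FREE]
Op 3: free(b) -> (freed b); heap: [0-4 ALLOC][5-43 FREE]
malloc(25): first-fit scan over [0-4 ALLOC][5-43 FREE] -> 5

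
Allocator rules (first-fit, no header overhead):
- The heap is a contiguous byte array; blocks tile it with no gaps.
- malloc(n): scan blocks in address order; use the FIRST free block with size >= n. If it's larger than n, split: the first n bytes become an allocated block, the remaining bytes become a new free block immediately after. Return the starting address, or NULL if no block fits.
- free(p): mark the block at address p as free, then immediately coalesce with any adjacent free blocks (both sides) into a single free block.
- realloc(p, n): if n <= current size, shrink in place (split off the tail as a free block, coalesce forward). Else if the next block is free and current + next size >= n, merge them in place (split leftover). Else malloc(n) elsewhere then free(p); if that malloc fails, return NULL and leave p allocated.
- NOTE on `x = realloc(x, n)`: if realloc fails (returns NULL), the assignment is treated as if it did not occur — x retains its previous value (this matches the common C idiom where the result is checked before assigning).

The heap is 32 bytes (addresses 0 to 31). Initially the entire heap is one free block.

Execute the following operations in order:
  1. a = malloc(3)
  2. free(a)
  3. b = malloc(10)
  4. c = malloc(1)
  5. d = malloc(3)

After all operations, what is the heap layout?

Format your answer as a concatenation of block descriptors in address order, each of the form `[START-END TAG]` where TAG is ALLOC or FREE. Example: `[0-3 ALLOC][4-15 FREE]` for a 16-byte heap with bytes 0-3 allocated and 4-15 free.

Op 1: a = malloc(3) -> a = 0; heap: [0-2 ALLOC][3-31 FREE]
Op 2: free(a) -> (freed a); heap: [0-31 FREE]
Op 3: b = malloc(10) -> b = 0; heap: [0-9 ALLOC][10-31 FREE]
Op 4: c = malloc(1) -> c = 10; heap: [0-9 ALLOC][10-10 ALLOC][11-31 FREE]
Op 5: d = malloc(3) -> d = 11; heap: [0-9 ALLOC][10-10 ALLOC][11-13 ALLOC][14-31 FREE]

Answer: [0-9 ALLOC][10-10 ALLOC][11-13 ALLOC][14-31 FREE]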